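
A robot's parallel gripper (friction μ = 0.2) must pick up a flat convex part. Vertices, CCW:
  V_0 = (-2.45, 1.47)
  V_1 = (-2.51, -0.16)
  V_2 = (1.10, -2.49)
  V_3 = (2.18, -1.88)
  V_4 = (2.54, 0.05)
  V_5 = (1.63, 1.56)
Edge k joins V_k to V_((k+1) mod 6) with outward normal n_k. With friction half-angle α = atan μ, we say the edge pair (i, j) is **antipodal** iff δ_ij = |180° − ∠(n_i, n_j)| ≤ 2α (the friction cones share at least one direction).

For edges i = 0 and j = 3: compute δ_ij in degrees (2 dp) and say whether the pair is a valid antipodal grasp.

α = atan 0.2 = 11.31°;  2α = 22.62°
edge 0: e_0 = (-0.06, -1.63);  n_0 = (-0.9993, +0.0368)
edge 3: e_3 = (+0.36, +1.93);  n_3 = (+0.9830, -0.1834)
∠(n_0, n_3) = 171.54°
δ = |180° − 171.54°| = 8.46°
8.46° ≤ 2α = 22.62°  →  valid

δ = 8.46°, valid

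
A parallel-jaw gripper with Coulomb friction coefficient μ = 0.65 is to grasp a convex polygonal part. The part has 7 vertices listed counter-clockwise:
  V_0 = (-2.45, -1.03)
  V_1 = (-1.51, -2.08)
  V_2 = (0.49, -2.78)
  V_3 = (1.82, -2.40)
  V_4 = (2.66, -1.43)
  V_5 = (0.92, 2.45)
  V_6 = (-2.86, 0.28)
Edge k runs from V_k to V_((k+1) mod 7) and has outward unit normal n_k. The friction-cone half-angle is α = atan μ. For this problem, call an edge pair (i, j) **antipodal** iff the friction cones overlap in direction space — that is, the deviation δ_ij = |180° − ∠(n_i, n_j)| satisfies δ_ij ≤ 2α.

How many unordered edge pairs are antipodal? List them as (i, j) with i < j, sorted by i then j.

α = atan 0.65 = 33.02°;  2α = 66.05°
n_0 = (-0.7451, -0.6670)
n_1 = (-0.3304, -0.9439)
n_2 = (+0.2747, -0.9615)
n_3 = (+0.7559, -0.6546)
n_4 = (+0.9124, +0.4092)
n_5 = (-0.4979, +0.8673)
n_6 = (-0.9544, -0.2987)
  (0,1): δ = 151.13°  ·
  (0,2): δ = 115.89°  ·
  (0,3): δ = 82.73°  ·
  (0,4): δ = 17.68°  ✓
  (0,5): δ = 78.02°  ·
  (0,6): δ = 155.54°  ·
  (1,2): δ = 144.76°  ·
  (1,3): δ = 111.60°  ·
  (1,4): δ = 46.56°  ✓
  (1,5): δ = 49.15°  ✓
  (1,6): δ = 126.67°  ·
  (2,3): δ = 146.84°  ·
  (2,4): δ = 81.79°  ·
  (2,5): δ = 13.91°  ✓
  (2,6): δ = 91.43°  ·
  (3,4): δ = 114.95°  ·
  (3,5): δ = 19.25°  ✓
  (3,6): δ = 58.27°  ✓
  (4,5): δ = 84.30°  ·
  (4,6): δ = 6.78°  ✓
  (5,6): δ = 102.48°  ·
antipodal pairs: 7

count = 7; pairs: (0,4), (1,4), (1,5), (2,5), (3,5), (3,6), (4,6)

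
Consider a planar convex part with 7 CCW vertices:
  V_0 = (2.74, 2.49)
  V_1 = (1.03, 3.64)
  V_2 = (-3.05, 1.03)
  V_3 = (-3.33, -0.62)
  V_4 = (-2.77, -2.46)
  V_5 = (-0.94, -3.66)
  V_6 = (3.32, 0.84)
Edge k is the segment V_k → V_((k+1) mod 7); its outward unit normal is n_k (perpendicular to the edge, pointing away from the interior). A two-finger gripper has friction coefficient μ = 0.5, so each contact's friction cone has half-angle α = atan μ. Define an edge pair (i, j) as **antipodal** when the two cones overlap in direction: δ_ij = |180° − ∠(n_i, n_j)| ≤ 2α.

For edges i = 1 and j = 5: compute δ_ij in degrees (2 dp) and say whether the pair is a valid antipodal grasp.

δ = 13.96°, valid

α = atan 0.5 = 26.57°;  2α = 53.13°
edge 1: e_1 = (-4.08, -2.61);  n_1 = (-0.5389, +0.8424)
edge 5: e_5 = (+4.26, +4.50);  n_5 = (+0.7262, -0.6875)
∠(n_1, n_5) = 166.04°
δ = |180° − 166.04°| = 13.96°
13.96° ≤ 2α = 53.13°  →  valid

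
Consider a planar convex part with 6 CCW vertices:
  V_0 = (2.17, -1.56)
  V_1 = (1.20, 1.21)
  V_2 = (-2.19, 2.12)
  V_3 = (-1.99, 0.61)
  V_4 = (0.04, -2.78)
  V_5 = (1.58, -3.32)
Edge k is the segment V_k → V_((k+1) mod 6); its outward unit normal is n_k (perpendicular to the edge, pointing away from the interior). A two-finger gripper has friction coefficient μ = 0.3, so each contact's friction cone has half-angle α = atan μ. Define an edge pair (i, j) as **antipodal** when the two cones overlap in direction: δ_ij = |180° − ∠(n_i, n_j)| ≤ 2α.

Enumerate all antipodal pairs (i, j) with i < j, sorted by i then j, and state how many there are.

count = 4; pairs: (0,2), (0,3), (1,4), (2,5)

α = atan 0.3 = 16.70°;  2α = 33.40°
n_0 = (+0.9438, +0.3305)
n_1 = (+0.2593, +0.9658)
n_2 = (-0.9913, -0.1313)
n_3 = (-0.8579, -0.5138)
n_4 = (-0.3309, -0.9437)
n_5 = (+0.9481, -0.3178)
  (0,1): δ = 124.33°  ·
  (0,2): δ = 11.75°  ✓
  (0,3): δ = 11.61°  ✓
  (0,4): δ = 51.38°  ·
  (0,5): δ = 142.17°  ·
  (1,2): δ = 67.43°  ·
  (1,3): δ = 44.06°  ·
  (1,4): δ = 4.30°  ✓
  (1,5): δ = 86.49°  ·
  (2,3): δ = 156.63°  ·
  (2,4): δ = 116.87°  ·
  (2,5): δ = 26.08°  ✓
  (3,4): δ = 140.24°  ·
  (3,5): δ = 49.45°  ·
  (4,5): δ = 89.21°  ·
antipodal pairs: 4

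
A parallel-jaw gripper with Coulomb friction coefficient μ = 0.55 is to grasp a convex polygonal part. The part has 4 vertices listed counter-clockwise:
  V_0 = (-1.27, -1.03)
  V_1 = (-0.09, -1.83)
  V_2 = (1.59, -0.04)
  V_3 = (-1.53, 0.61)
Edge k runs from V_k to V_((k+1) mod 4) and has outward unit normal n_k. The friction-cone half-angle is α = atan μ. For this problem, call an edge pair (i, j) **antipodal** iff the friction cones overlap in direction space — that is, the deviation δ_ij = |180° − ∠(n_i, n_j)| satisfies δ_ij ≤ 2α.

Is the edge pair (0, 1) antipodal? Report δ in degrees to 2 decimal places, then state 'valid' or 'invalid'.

δ = 99.05°, invalid

α = atan 0.55 = 28.81°;  2α = 57.62°
edge 0: e_0 = (+1.18, -0.80);  n_0 = (-0.5612, -0.8277)
edge 1: e_1 = (+1.68, +1.79);  n_1 = (+0.7292, -0.6843)
∠(n_0, n_1) = 80.95°
δ = |180° − 80.95°| = 99.05°
99.05° > 2α = 57.62°  →  invalid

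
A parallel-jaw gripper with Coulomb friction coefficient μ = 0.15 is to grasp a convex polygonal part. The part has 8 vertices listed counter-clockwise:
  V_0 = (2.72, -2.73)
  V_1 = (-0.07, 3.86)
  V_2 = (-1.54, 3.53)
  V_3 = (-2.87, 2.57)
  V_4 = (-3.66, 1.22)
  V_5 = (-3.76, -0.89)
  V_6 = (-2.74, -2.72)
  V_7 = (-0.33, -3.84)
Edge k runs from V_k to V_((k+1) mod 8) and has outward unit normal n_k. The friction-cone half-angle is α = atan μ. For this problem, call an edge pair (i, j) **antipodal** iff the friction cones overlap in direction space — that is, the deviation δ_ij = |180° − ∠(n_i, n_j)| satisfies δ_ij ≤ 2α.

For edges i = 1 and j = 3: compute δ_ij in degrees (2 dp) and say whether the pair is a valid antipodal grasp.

α = atan 0.15 = 8.53°;  2α = 17.06°
edge 1: e_1 = (-1.47, -0.33);  n_1 = (-0.2190, +0.9757)
edge 3: e_3 = (-0.79, -1.35);  n_3 = (-0.8631, +0.5051)
∠(n_1, n_3) = 47.01°
δ = |180° − 47.01°| = 132.99°
132.99° > 2α = 17.06°  →  invalid

δ = 132.99°, invalid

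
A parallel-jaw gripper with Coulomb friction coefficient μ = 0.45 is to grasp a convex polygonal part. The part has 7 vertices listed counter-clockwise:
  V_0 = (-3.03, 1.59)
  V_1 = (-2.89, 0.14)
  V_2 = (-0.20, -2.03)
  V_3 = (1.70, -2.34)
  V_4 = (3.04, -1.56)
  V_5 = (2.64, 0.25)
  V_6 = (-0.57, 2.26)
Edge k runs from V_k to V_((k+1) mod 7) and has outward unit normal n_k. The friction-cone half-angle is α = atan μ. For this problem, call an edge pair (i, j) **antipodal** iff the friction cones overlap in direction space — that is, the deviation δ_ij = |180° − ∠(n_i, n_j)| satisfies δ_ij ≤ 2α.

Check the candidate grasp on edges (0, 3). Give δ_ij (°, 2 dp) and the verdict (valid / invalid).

δ = 65.31°, invalid

α = atan 0.45 = 24.23°;  2α = 48.46°
edge 0: e_0 = (+0.14, -1.45);  n_0 = (-0.9954, -0.0961)
edge 3: e_3 = (+1.34, +0.78);  n_3 = (+0.5031, -0.8642)
∠(n_0, n_3) = 114.69°
δ = |180° − 114.69°| = 65.31°
65.31° > 2α = 48.46°  →  invalid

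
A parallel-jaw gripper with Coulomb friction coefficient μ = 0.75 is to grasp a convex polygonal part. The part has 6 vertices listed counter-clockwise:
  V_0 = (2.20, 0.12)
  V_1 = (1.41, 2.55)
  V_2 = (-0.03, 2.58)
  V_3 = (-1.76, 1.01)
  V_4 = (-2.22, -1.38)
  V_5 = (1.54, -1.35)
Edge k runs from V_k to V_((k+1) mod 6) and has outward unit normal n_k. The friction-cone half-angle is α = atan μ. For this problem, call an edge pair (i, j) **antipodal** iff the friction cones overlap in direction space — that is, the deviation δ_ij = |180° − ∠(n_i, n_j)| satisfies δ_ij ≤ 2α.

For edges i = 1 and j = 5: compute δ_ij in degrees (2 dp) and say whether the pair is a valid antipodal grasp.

δ = 67.01°, valid

α = atan 0.75 = 36.87°;  2α = 73.74°
edge 1: e_1 = (-1.44, +0.03);  n_1 = (+0.0208, +0.9998)
edge 5: e_5 = (+0.66, +1.47);  n_5 = (+0.9123, -0.4096)
∠(n_1, n_5) = 112.99°
δ = |180° − 112.99°| = 67.01°
67.01° ≤ 2α = 73.74°  →  valid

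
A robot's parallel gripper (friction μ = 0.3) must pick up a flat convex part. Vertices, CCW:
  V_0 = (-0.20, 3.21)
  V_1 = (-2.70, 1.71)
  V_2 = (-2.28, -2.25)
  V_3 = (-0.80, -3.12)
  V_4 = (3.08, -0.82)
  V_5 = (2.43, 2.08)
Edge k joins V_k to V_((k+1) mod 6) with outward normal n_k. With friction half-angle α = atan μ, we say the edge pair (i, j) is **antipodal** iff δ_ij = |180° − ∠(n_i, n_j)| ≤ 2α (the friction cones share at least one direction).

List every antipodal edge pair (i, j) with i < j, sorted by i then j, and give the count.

α = atan 0.3 = 16.70°;  2α = 33.40°
n_0 = (-0.5145, +0.8575)
n_1 = (-0.9944, -0.1055)
n_2 = (-0.5068, -0.8621)
n_3 = (+0.5099, -0.8602)
n_4 = (+0.9758, +0.2187)
n_5 = (+0.3948, +0.9188)
  (0,1): δ = 114.91°  ·
  (0,2): δ = 61.41°  ·
  (0,3): δ = 0.30°  ✓
  (0,4): δ = 71.67°  ·
  (0,5): δ = 125.79°  ·
  (1,2): δ = 126.50°  ·
  (1,3): δ = 65.40°  ·
  (1,4): δ = 6.58°  ✓
  (1,5): δ = 60.69°  ·
  (2,3): δ = 118.89°  ·
  (2,4): δ = 46.92°  ·
  (2,5): δ = 7.20°  ✓
  (3,4): δ = 108.03°  ·
  (3,5): δ = 53.91°  ·
  (4,5): δ = 125.88°  ·
antipodal pairs: 3

count = 3; pairs: (0,3), (1,4), (2,5)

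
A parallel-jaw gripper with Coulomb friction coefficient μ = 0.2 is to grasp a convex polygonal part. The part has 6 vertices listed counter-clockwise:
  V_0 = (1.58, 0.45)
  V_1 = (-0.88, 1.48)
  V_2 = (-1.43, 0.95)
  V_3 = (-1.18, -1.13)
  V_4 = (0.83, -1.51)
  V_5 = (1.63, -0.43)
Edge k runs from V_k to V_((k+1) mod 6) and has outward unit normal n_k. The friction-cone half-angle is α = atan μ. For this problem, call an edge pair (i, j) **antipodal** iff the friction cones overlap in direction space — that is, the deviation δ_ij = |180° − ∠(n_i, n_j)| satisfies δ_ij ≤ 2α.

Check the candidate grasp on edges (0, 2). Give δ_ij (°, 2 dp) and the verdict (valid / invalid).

α = atan 0.2 = 11.31°;  2α = 22.62°
edge 0: e_0 = (-2.46, +1.03);  n_0 = (+0.3862, +0.9224)
edge 2: e_2 = (+0.25, -2.08);  n_2 = (-0.9929, -0.1193)
∠(n_0, n_2) = 119.57°
δ = |180° − 119.57°| = 60.43°
60.43° > 2α = 22.62°  →  invalid

δ = 60.43°, invalid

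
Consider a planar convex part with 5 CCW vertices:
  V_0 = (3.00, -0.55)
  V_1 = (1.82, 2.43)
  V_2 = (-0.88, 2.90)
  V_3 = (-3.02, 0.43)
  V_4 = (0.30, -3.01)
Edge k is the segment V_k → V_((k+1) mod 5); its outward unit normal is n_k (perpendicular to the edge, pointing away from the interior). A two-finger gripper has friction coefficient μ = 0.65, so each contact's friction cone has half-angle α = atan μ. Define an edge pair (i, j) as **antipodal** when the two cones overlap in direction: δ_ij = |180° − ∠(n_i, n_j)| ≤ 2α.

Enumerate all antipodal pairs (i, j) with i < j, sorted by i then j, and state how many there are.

count = 5; pairs: (0,2), (0,3), (1,3), (1,4), (2,4)

α = atan 0.65 = 33.02°;  2α = 66.05°
n_0 = (+0.9298, +0.3682)
n_1 = (+0.1715, +0.9852)
n_2 = (-0.7558, +0.6548)
n_3 = (-0.7195, -0.6944)
n_4 = (+0.6735, -0.7392)
  (0,1): δ = 121.48°  ·
  (0,2): δ = 62.51°  ✓
  (0,3): δ = 22.38°  ✓
  (0,4): δ = 110.73°  ·
  (1,2): δ = 121.03°  ·
  (1,3): δ = 36.14°  ✓
  (1,4): δ = 52.21°  ✓
  (2,3): δ = 95.11°  ·
  (2,4): δ = 6.76°  ✓
  (3,4): δ = 91.65°  ·
antipodal pairs: 5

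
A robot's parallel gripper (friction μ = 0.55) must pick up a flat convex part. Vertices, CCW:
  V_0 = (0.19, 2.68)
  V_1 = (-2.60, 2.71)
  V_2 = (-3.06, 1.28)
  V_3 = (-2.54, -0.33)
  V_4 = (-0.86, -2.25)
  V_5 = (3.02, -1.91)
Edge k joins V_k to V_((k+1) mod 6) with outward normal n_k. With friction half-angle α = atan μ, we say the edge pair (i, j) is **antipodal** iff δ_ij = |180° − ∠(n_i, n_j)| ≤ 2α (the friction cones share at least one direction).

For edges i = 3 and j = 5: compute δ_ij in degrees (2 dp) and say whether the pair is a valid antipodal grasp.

δ = 9.53°, valid

α = atan 0.55 = 28.81°;  2α = 57.62°
edge 3: e_3 = (+1.68, -1.92);  n_3 = (-0.7526, -0.6585)
edge 5: e_5 = (-2.83, +4.59);  n_5 = (+0.8512, +0.5248)
∠(n_3, n_5) = 170.47°
δ = |180° − 170.47°| = 9.53°
9.53° ≤ 2α = 57.62°  →  valid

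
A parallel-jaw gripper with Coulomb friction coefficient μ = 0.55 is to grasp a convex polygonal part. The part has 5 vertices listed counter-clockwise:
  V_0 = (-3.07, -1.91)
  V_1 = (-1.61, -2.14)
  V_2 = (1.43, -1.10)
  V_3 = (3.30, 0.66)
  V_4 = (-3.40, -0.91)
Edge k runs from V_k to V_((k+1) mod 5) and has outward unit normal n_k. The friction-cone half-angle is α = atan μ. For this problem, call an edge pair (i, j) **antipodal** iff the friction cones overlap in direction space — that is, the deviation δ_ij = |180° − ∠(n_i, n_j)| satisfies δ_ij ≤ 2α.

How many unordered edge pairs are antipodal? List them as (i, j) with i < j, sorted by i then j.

α = atan 0.55 = 28.81°;  2α = 57.62°
n_0 = (-0.1556, -0.9878)
n_1 = (+0.3237, -0.9462)
n_2 = (+0.6854, -0.7282)
n_3 = (-0.2281, +0.9736)
n_4 = (-0.9496, -0.3134)
  (0,1): δ = 152.16°  ·
  (0,2): δ = 127.78°  ·
  (0,3): δ = 22.14°  ✓
  (0,4): δ = 117.22°  ·
  (1,2): δ = 155.62°  ·
  (1,3): δ = 5.70°  ✓
  (1,4): δ = 89.38°  ·
  (2,3): δ = 30.08°  ✓
  (2,4): δ = 65.00°  ·
  (3,4): δ = 84.93°  ·
antipodal pairs: 3

count = 3; pairs: (0,3), (1,3), (2,3)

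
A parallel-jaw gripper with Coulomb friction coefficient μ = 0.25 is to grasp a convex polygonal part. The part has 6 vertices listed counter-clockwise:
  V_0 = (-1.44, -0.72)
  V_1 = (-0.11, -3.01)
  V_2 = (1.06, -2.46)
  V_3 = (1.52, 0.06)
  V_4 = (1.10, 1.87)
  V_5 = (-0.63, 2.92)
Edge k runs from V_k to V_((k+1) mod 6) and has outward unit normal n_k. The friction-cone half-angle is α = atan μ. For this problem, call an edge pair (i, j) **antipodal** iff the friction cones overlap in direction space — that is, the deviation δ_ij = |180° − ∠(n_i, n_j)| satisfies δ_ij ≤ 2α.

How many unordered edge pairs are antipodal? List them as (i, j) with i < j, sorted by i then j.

count = 3; pairs: (0,3), (2,5), (3,5)

α = atan 0.25 = 14.04°;  2α = 28.07°
n_0 = (-0.8647, -0.5022)
n_1 = (+0.4254, -0.9050)
n_2 = (+0.9837, -0.1796)
n_3 = (+0.9741, +0.2260)
n_4 = (+0.5188, +0.8549)
n_5 = (-0.9761, +0.2172)
  (0,1): δ = 94.97°  ·
  (0,2): δ = 40.49°  ·
  (0,3): δ = 17.08°  ✓
  (0,4): δ = 28.60°  ·
  (0,5): δ = 137.31°  ·
  (1,2): δ = 125.52°  ·
  (1,3): δ = 102.11°  ·
  (1,4): δ = 56.43°  ·
  (1,5): δ = 52.28°  ·
  (2,3): δ = 156.59°  ·
  (2,4): δ = 110.91°  ·
  (2,5): δ = 2.20°  ✓
  (3,4): δ = 134.32°  ·
  (3,5): δ = 25.61°  ✓
  (4,5): δ = 71.29°  ·
antipodal pairs: 3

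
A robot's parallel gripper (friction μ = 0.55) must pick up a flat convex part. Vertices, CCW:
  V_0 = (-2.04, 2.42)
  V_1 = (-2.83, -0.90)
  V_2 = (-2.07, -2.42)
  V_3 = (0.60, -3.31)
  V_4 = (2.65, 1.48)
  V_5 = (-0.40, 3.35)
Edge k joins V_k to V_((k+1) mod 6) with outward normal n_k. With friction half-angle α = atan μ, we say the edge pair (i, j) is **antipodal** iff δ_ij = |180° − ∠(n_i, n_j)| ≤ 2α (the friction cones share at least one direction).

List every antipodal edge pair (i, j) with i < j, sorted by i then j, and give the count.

count = 6; pairs: (0,3), (1,3), (1,4), (2,4), (2,5), (3,5)

α = atan 0.55 = 28.81°;  2α = 57.62°
n_0 = (-0.9728, +0.2315)
n_1 = (-0.8944, -0.4472)
n_2 = (-0.3162, -0.9487)
n_3 = (+0.9193, -0.3935)
n_4 = (+0.5227, +0.8525)
n_5 = (-0.4933, +0.8699)
  (0,1): δ = 140.05°  ·
  (0,2): δ = 95.05°  ·
  (0,3): δ = 9.78°  ✓
  (0,4): δ = 71.87°  ·
  (0,5): δ = 132.94°  ·
  (1,2): δ = 135.00°  ·
  (1,3): δ = 49.73°  ✓
  (1,4): δ = 31.92°  ✓
  (1,5): δ = 92.99°  ·
  (2,3): δ = 94.73°  ·
  (2,4): δ = 13.08°  ✓
  (2,5): δ = 47.99°  ✓
  (3,4): δ = 98.34°  ·
  (3,5): δ = 37.27°  ✓
  (4,5): δ = 118.93°  ·
antipodal pairs: 6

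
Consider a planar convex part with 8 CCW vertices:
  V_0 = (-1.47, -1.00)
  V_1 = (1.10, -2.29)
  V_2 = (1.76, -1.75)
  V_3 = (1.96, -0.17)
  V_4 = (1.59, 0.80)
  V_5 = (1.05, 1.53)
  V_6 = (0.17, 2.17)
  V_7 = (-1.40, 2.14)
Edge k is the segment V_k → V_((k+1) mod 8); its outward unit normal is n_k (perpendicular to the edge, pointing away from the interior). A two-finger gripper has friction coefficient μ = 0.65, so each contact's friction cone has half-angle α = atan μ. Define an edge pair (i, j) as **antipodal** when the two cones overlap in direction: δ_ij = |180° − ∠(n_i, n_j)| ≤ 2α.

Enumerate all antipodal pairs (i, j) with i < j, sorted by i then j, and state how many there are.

α = atan 0.65 = 33.02°;  2α = 66.05°
n_0 = (-0.4486, -0.8937)
n_1 = (+0.6332, -0.7740)
n_2 = (+0.9921, -0.1256)
n_3 = (+0.9343, +0.3564)
n_4 = (+0.8039, +0.5947)
n_5 = (+0.5882, +0.8087)
n_6 = (-0.0191, +0.9998)
n_7 = (-0.9998, +0.0223)
  (0,1): δ = 114.06°  ·
  (0,2): δ = 70.56°  ·
  (0,3): δ = 42.47°  ✓
  (0,4): δ = 26.85°  ✓
  (0,5): δ = 9.37°  ✓
  (0,6): δ = 27.75°  ✓
  (0,7): δ = 115.38°  ·
  (1,2): δ = 136.50°  ·
  (1,3): δ = 108.41°  ·
  (1,4): δ = 92.80°  ·
  (1,5): δ = 75.32°  ·
  (1,6): δ = 38.19°  ✓
  (1,7): δ = 49.43°  ✓
  (2,3): δ = 151.91°  ·
  (2,4): δ = 136.29°  ·
  (2,5): δ = 118.81°  ·
  (2,6): δ = 81.69°  ·
  (2,7): δ = 5.94°  ✓
  (3,4): δ = 164.39°  ·
  (3,5): δ = 146.91°  ·
  (3,6): δ = 109.78°  ·
  (3,7): δ = 22.16°  ✓
  (4,5): δ = 162.52°  ·
  (4,6): δ = 125.40°  ·
  (4,7): δ = 37.77°  ✓
  (5,6): δ = 142.88°  ·
  (5,7): δ = 55.25°  ✓
  (6,7): δ = 92.37°  ·
antipodal pairs: 10

count = 10; pairs: (0,3), (0,4), (0,5), (0,6), (1,6), (1,7), (2,7), (3,7), (4,7), (5,7)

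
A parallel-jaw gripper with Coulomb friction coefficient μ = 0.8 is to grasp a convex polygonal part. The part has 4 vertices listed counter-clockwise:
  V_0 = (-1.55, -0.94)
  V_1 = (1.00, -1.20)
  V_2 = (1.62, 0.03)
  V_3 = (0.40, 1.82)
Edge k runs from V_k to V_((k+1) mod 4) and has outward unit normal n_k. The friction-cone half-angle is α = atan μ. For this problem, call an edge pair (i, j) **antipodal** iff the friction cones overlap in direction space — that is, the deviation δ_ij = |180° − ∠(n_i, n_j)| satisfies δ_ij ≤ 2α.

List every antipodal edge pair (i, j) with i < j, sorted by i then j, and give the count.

α = atan 0.8 = 38.66°;  2α = 77.32°
n_0 = (-0.1014, -0.9948)
n_1 = (+0.8930, -0.4501)
n_2 = (+0.8263, +0.5632)
n_3 = (-0.8167, +0.5770)
  (0,1): δ = 110.93°  ·
  (0,2): δ = 49.90°  ✓
  (0,3): δ = 60.58°  ✓
  (1,2): δ = 118.97°  ·
  (1,3): δ = 8.49°  ✓
  (2,3): δ = 69.52°  ✓
antipodal pairs: 4

count = 4; pairs: (0,2), (0,3), (1,3), (2,3)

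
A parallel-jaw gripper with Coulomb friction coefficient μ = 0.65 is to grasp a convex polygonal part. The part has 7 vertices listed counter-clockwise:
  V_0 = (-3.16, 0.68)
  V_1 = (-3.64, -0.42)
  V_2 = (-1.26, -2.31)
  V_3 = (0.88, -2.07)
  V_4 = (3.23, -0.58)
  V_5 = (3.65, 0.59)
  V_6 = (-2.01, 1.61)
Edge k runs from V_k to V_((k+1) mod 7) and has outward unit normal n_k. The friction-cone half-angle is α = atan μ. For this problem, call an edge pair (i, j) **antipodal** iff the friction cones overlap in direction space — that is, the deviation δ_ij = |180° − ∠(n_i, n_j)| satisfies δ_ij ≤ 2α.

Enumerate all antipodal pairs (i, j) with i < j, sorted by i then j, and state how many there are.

count = 9; pairs: (0,2), (0,3), (0,4), (1,5), (2,5), (2,6), (3,5), (3,6), (4,6)

α = atan 0.65 = 33.02°;  2α = 66.05°
n_0 = (-0.9165, +0.3999)
n_1 = (-0.6219, -0.7831)
n_2 = (+0.1115, -0.9938)
n_3 = (+0.5355, -0.8445)
n_4 = (+0.9412, -0.3379)
n_5 = (+0.1774, +0.9841)
n_6 = (-0.6288, +0.7776)
  (0,1): δ = 104.88°  ·
  (0,2): δ = 60.03°  ✓
  (0,3): δ = 34.05°  ✓
  (0,4): δ = 3.83°  ✓
  (0,5): δ = 103.36°  ·
  (0,6): δ = 152.54°  ·
  (1,2): δ = 135.15°  ·
  (1,3): δ = 109.17°  ·
  (1,4): δ = 71.29°  ·
  (1,5): δ = 28.24°  ✓
  (1,6): δ = 77.42°  ·
  (2,3): δ = 154.02°  ·
  (2,4): δ = 116.15°  ·
  (2,5): δ = 16.61°  ✓
  (2,6): δ = 32.56°  ✓
  (3,4): δ = 142.12°  ·
  (3,5): δ = 42.59°  ✓
  (3,6): δ = 6.59°  ✓
  (4,5): δ = 80.47°  ·
  (4,6): δ = 31.29°  ✓
  (5,6): δ = 130.82°  ·
antipodal pairs: 9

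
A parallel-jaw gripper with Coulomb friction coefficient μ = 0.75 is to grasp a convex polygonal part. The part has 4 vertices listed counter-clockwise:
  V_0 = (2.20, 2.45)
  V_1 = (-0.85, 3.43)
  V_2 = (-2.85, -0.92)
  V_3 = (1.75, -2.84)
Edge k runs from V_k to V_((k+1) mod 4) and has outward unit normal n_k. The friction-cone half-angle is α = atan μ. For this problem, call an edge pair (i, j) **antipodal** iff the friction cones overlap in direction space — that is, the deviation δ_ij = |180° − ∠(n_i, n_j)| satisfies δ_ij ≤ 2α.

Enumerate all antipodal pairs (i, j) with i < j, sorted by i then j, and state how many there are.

α = atan 0.75 = 36.87°;  2α = 73.74°
n_0 = (+0.3059, +0.9521)
n_1 = (-0.9086, +0.4177)
n_2 = (-0.3852, -0.9228)
n_3 = (+0.9964, -0.0848)
  (0,1): δ = 96.88°  ·
  (0,2): δ = 4.84°  ✓
  (0,3): δ = 102.95°  ·
  (1,2): δ = 87.96°  ·
  (1,3): δ = 19.83°  ✓
  (2,3): δ = 72.21°  ✓
antipodal pairs: 3

count = 3; pairs: (0,2), (1,3), (2,3)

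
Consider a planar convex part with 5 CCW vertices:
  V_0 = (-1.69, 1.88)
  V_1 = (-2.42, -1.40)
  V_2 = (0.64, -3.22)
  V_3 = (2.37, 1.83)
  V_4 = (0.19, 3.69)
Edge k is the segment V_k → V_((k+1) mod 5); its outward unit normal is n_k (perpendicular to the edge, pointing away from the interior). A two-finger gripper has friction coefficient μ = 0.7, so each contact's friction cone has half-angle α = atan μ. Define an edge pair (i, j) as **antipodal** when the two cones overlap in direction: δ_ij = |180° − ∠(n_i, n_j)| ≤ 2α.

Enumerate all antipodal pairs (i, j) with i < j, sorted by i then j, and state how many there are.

count = 4; pairs: (0,2), (0,3), (1,3), (2,4)

α = atan 0.7 = 34.99°;  2α = 69.98°
n_0 = (-0.9761, +0.2172)
n_1 = (-0.5112, -0.8595)
n_2 = (+0.9460, -0.3241)
n_3 = (+0.6491, +0.7607)
n_4 = (-0.6936, +0.7204)
  (0,1): δ = 108.20°  ·
  (0,2): δ = 6.36°  ✓
  (0,3): δ = 62.08°  ✓
  (0,4): δ = 146.46°  ·
  (1,2): δ = 78.17°  ·
  (1,3): δ = 9.73°  ✓
  (1,4): δ = 74.66°  ·
  (2,3): δ = 111.56°  ·
  (2,4): δ = 27.18°  ✓
  (3,4): δ = 95.62°  ·
antipodal pairs: 4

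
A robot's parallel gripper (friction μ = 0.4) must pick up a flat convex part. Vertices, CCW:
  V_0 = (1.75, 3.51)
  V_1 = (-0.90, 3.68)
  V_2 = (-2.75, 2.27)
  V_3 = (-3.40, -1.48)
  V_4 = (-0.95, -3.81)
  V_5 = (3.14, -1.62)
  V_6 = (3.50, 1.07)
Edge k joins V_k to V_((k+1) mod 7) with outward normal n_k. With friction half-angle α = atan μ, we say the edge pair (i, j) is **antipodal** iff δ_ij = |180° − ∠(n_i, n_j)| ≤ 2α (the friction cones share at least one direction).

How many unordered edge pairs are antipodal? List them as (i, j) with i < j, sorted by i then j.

count = 5; pairs: (0,3), (0,4), (1,4), (2,5), (3,6)

α = atan 0.4 = 21.80°;  2α = 43.60°
n_0 = (+0.0640, +0.9979)
n_1 = (-0.6062, +0.7953)
n_2 = (-0.9853, +0.1708)
n_3 = (-0.6891, -0.7246)
n_4 = (+0.4720, -0.8816)
n_5 = (+0.9912, -0.1326)
n_6 = (+0.8126, +0.5828)
  (0,1): δ = 139.02°  ·
  (0,2): δ = 96.16°  ·
  (0,3): δ = 39.89°  ✓
  (0,4): δ = 31.84°  ✓
  (0,5): δ = 86.05°  ·
  (0,6): δ = 129.32°  ·
  (1,2): δ = 137.15°  ·
  (1,3): δ = 80.88°  ·
  (1,4): δ = 9.15°  ✓
  (1,5): δ = 45.06°  ·
  (1,6): δ = 88.34°  ·
  (2,3): δ = 123.73°  ·
  (2,4): δ = 52.00°  ·
  (2,5): δ = 2.21°  ✓
  (2,6): δ = 45.48°  ·
  (3,4): δ = 108.27°  ·
  (3,5): δ = 54.06°  ·
  (3,6): δ = 10.79°  ✓
  (4,5): δ = 125.79°  ·
  (4,6): δ = 82.52°  ·
  (5,6): δ = 136.73°  ·
antipodal pairs: 5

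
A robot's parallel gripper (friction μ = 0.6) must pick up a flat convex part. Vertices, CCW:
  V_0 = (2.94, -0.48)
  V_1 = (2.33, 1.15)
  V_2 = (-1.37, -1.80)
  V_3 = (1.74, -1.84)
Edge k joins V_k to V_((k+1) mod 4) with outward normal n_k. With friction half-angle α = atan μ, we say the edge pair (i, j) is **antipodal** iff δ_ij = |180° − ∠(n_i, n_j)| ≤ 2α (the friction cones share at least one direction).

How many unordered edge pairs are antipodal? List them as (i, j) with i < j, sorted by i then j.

count = 2; pairs: (1,2), (1,3)

α = atan 0.6 = 30.96°;  2α = 61.93°
n_0 = (+0.9366, +0.3505)
n_1 = (-0.6234, +0.7819)
n_2 = (-0.0129, -0.9999)
n_3 = (+0.7498, -0.6616)
  (0,1): δ = 71.95°  ·
  (0,2): δ = 68.75°  ·
  (0,3): δ = 118.06°  ·
  (1,2): δ = 39.30°  ✓
  (1,3): δ = 10.01°  ✓
  (2,3): δ = 130.69°  ·
antipodal pairs: 2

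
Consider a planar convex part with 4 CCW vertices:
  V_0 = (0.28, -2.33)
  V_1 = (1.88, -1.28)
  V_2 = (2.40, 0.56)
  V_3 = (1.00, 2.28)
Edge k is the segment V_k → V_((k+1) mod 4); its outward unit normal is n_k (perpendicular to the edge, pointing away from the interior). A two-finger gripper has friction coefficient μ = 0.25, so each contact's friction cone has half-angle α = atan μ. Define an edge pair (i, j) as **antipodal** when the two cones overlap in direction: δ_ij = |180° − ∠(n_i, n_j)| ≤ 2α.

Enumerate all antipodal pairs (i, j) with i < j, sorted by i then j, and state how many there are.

α = atan 0.25 = 14.04°;  2α = 28.07°
n_0 = (+0.5487, -0.8360)
n_1 = (+0.9623, -0.2720)
n_2 = (+0.7756, +0.6313)
n_3 = (-0.9880, +0.1543)
  (0,1): δ = 139.06°  ·
  (0,2): δ = 84.13°  ·
  (0,3): δ = 47.85°  ·
  (1,2): δ = 125.08°  ·
  (1,3): δ = 6.90°  ✓
  (2,3): δ = 48.02°  ·
antipodal pairs: 1

count = 1; pairs: (1,3)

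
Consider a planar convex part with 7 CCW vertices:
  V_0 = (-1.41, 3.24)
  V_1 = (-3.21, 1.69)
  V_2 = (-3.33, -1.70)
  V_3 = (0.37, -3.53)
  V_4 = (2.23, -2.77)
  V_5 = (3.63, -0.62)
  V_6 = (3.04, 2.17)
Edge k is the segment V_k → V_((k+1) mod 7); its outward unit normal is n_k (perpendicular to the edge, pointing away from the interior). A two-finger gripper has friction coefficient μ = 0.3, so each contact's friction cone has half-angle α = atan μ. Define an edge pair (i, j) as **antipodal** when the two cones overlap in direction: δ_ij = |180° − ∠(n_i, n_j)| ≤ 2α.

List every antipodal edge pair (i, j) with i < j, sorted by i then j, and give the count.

count = 5; pairs: (0,3), (0,4), (1,4), (1,5), (2,6)

α = atan 0.3 = 16.70°;  2α = 33.40°
n_0 = (-0.6525, +0.7578)
n_1 = (-0.9994, +0.0354)
n_2 = (-0.4433, -0.8964)
n_3 = (+0.3782, -0.9257)
n_4 = (+0.8380, -0.5457)
n_5 = (+0.9784, +0.2069)
n_6 = (+0.2338, +0.9723)
  (0,1): δ = 132.76°  ·
  (0,2): δ = 67.05°  ·
  (0,3): δ = 18.51°  ✓
  (0,4): δ = 16.20°  ✓
  (0,5): δ = 61.21°  ·
  (0,6): δ = 125.75°  ·
  (1,2): δ = 114.29°  ·
  (1,3): δ = 65.75°  ·
  (1,4): δ = 31.04°  ✓
  (1,5): δ = 13.97°  ✓
  (1,6): δ = 78.51°  ·
  (2,3): δ = 131.46°  ·
  (2,4): δ = 96.75°  ·
  (2,5): δ = 51.74°  ·
  (2,6): δ = 12.80°  ✓
  (3,4): δ = 145.30°  ·
  (3,5): δ = 100.28°  ·
  (3,6): δ = 35.75°  ·
  (4,5): δ = 134.99°  ·
  (4,6): δ = 70.45°  ·
  (5,6): δ = 115.46°  ·
antipodal pairs: 5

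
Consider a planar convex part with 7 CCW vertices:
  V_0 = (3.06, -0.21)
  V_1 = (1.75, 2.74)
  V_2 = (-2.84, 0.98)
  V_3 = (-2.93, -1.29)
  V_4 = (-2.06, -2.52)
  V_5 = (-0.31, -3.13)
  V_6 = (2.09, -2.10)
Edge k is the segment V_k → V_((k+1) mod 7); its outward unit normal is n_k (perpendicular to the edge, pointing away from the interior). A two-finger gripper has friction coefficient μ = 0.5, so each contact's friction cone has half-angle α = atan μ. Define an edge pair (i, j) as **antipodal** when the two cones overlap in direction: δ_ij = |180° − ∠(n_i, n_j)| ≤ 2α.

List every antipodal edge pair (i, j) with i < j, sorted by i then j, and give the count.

count = 7; pairs: (0,2), (0,3), (0,4), (1,4), (1,5), (1,6), (2,6)

α = atan 0.5 = 26.57°;  2α = 53.13°
n_0 = (+0.9139, +0.4059)
n_1 = (-0.3580, +0.9337)
n_2 = (-0.9992, +0.0396)
n_3 = (-0.8164, -0.5775)
n_4 = (-0.3291, -0.9443)
n_5 = (+0.3944, -0.9189)
n_6 = (+0.8897, -0.4566)
  (0,1): δ = 92.97°  ·
  (0,2): δ = 26.21°  ✓
  (0,3): δ = 11.33°  ✓
  (0,4): δ = 46.84°  ✓
  (0,5): δ = 89.28°  ·
  (0,6): δ = 128.89°  ·
  (1,2): δ = 113.25°  ·
  (1,3): δ = 75.71°  ·
  (1,4): δ = 40.20°  ✓
  (1,5): δ = 2.25°  ✓
  (1,6): δ = 41.85°  ✓
  (2,3): δ = 142.46°  ·
  (2,4): δ = 106.95°  ·
  (2,5): δ = 64.50°  ·
  (2,6): δ = 24.90°  ✓
  (3,4): δ = 144.49°  ·
  (3,5): δ = 102.05°  ·
  (3,6): δ = 62.44°  ·
  (4,5): δ = 137.56°  ·
  (4,6): δ = 97.95°  ·
  (5,6): δ = 140.40°  ·
antipodal pairs: 7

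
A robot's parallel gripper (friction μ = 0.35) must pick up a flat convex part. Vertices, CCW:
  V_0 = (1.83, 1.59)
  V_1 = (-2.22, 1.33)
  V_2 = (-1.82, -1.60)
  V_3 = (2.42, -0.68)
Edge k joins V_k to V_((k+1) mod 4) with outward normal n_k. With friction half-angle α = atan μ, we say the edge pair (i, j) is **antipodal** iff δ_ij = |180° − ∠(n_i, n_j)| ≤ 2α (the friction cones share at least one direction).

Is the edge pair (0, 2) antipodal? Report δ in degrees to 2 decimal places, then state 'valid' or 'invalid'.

α = atan 0.35 = 19.29°;  2α = 38.58°
edge 0: e_0 = (-4.05, -0.26);  n_0 = (-0.0641, +0.9979)
edge 2: e_2 = (+4.24, +0.92);  n_2 = (+0.2120, -0.9773)
∠(n_0, n_2) = 171.43°
δ = |180° − 171.43°| = 8.57°
8.57° ≤ 2α = 38.58°  →  valid

δ = 8.57°, valid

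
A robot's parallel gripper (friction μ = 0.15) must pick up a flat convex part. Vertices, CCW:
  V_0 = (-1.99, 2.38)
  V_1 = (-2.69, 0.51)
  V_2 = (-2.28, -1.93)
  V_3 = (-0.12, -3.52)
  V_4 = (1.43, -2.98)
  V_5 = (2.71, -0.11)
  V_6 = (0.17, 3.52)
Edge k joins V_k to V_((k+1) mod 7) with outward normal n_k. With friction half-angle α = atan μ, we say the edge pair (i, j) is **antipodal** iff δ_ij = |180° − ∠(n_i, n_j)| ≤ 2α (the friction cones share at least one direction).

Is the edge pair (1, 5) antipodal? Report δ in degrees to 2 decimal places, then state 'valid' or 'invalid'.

δ = 25.44°, invalid

α = atan 0.15 = 8.53°;  2α = 17.06°
edge 1: e_1 = (+0.41, -2.44);  n_1 = (-0.9862, -0.1657)
edge 5: e_5 = (-2.54, +3.63);  n_5 = (+0.8193, +0.5733)
∠(n_1, n_5) = 154.56°
δ = |180° − 154.56°| = 25.44°
25.44° > 2α = 17.06°  →  invalid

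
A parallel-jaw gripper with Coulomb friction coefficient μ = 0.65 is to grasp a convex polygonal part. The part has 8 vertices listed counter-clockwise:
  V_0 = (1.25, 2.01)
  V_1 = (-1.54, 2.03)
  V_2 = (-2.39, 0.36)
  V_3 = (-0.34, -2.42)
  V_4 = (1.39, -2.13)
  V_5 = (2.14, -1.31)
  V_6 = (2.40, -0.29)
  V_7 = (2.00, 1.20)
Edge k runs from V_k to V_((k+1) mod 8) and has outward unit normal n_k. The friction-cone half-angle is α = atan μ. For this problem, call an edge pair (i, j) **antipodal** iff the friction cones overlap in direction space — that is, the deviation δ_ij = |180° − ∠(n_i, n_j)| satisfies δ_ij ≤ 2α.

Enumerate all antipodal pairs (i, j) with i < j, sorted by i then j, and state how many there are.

α = atan 0.65 = 33.02°;  2α = 66.05°
n_0 = (+0.0072, +1.0000)
n_1 = (-0.8912, +0.4536)
n_2 = (-0.8048, -0.5935)
n_3 = (+0.1653, -0.9862)
n_4 = (+0.7379, -0.6749)
n_5 = (+0.9690, -0.2470)
n_6 = (+0.9658, +0.2593)
n_7 = (+0.7338, +0.6794)
  (0,1): δ = 116.56°  ·
  (0,2): δ = 53.18°  ✓
  (0,3): δ = 9.93°  ✓
  (0,4): δ = 47.96°  ✓
  (0,5): δ = 76.11°  ·
  (0,6): δ = 105.44°  ·
  (0,7): δ = 133.21°  ·
  (1,2): δ = 116.62°  ·
  (1,3): δ = 53.51°  ✓
  (1,4): δ = 15.47°  ✓
  (1,5): δ = 12.67°  ✓
  (1,6): δ = 42.00°  ✓
  (1,7): δ = 69.77°  ·
  (2,3): δ = 116.89°  ·
  (2,4): δ = 78.85°  ·
  (2,5): δ = 50.71°  ✓
  (2,6): δ = 21.38°  ✓
  (2,7): δ = 6.39°  ✓
  (3,4): δ = 141.96°  ·
  (3,5): δ = 113.82°  ·
  (3,6): δ = 84.49°  ·
  (3,7): δ = 56.72°  ✓
  (4,5): δ = 151.85°  ·
  (4,6): δ = 122.53°  ·
  (4,7): δ = 94.76°  ·
  (5,6): δ = 150.67°  ·
  (5,7): δ = 122.90°  ·
  (6,7): δ = 152.23°  ·
antipodal pairs: 11

count = 11; pairs: (0,2), (0,3), (0,4), (1,3), (1,4), (1,5), (1,6), (2,5), (2,6), (2,7), (3,7)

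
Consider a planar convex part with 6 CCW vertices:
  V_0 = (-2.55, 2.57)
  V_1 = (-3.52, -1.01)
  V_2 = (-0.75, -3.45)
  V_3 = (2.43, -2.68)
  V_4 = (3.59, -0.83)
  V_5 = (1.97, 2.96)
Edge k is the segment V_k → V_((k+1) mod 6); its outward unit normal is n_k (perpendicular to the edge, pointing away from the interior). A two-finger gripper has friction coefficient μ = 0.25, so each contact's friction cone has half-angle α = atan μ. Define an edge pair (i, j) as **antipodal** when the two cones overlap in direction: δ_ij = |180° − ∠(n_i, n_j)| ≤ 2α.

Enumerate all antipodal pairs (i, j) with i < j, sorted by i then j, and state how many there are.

count = 3; pairs: (0,3), (1,4), (2,5)

α = atan 0.25 = 14.04°;  2α = 28.07°
n_0 = (-0.9652, +0.2615)
n_1 = (-0.6610, -0.7504)
n_2 = (+0.2353, -0.9719)
n_3 = (+0.8472, -0.5312)
n_4 = (+0.9195, +0.3930)
n_5 = (-0.0860, +0.9963)
  (0,1): δ = 116.22°  ·
  (0,2): δ = 61.23°  ·
  (0,3): δ = 16.93°  ✓
  (0,4): δ = 38.30°  ·
  (0,5): δ = 110.09°  ·
  (1,2): δ = 125.01°  ·
  (1,3): δ = 80.71°  ·
  (1,4): δ = 25.48°  ✓
  (1,5): δ = 46.31°  ·
  (2,3): δ = 135.70°  ·
  (2,4): δ = 80.47°  ·
  (2,5): δ = 8.68°  ✓
  (3,4): δ = 124.77°  ·
  (3,5): δ = 52.98°  ·
  (4,5): δ = 108.21°  ·
antipodal pairs: 3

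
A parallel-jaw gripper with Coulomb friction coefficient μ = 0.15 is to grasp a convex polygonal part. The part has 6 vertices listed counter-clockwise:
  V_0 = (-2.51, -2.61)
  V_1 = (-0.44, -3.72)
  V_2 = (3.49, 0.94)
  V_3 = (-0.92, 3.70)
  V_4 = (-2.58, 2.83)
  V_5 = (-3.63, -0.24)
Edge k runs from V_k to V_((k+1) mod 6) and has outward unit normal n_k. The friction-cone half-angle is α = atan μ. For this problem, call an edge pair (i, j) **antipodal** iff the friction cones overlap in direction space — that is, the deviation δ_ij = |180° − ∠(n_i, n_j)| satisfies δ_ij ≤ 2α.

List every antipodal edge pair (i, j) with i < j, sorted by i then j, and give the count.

count = 1; pairs: (0,2)

α = atan 0.15 = 8.53°;  2α = 17.06°
n_0 = (-0.4726, -0.8813)
n_1 = (+0.7644, -0.6447)
n_2 = (+0.5305, +0.8477)
n_3 = (-0.4642, +0.8857)
n_4 = (-0.9462, +0.3236)
n_5 = (-0.9041, -0.4273)
  (0,1): δ = 101.94°  ·
  (0,2): δ = 3.84°  ✓
  (0,3): δ = 55.86°  ·
  (0,4): δ = 99.32°  ·
  (0,5): δ = 143.50°  ·
  (1,2): δ = 81.90°  ·
  (1,3): δ = 22.20°  ·
  (1,4): δ = 21.26°  ·
  (1,5): δ = 65.44°  ·
  (2,3): δ = 120.30°  ·
  (2,4): δ = 76.84°  ·
  (2,5): δ = 32.67°  ·
  (3,4): δ = 136.54°  ·
  (3,5): δ = 92.36°  ·
  (4,5): δ = 135.82°  ·
antipodal pairs: 1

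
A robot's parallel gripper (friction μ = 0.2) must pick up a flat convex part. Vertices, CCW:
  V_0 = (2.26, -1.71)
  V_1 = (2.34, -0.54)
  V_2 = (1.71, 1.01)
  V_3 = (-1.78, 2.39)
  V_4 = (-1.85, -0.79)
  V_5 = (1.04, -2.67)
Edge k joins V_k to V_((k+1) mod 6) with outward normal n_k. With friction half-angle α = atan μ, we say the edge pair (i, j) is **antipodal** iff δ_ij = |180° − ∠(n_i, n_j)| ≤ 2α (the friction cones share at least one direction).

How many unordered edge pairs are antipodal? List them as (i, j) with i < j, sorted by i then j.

α = atan 0.2 = 11.31°;  2α = 22.62°
n_0 = (+0.9977, -0.0682)
n_1 = (+0.9264, +0.3765)
n_2 = (+0.3677, +0.9299)
n_3 = (-0.9998, +0.0220)
n_4 = (-0.5453, -0.8382)
n_5 = (+0.6184, -0.7859)
  (0,1): δ = 153.97°  ·
  (0,2): δ = 107.66°  ·
  (0,3): δ = 2.65°  ✓
  (0,4): δ = 60.87°  ·
  (0,5): δ = 132.11°  ·
  (1,2): δ = 133.69°  ·
  (1,3): δ = 23.38°  ·
  (1,4): δ = 34.84°  ·
  (1,5): δ = 106.08°  ·
  (2,3): δ = 69.69°  ·
  (2,4): δ = 11.47°  ✓
  (2,5): δ = 59.77°  ·
  (3,4): δ = 121.78°  ·
  (3,5): δ = 50.54°  ·
  (4,5): δ = 108.76°  ·
antipodal pairs: 2

count = 2; pairs: (0,3), (2,4)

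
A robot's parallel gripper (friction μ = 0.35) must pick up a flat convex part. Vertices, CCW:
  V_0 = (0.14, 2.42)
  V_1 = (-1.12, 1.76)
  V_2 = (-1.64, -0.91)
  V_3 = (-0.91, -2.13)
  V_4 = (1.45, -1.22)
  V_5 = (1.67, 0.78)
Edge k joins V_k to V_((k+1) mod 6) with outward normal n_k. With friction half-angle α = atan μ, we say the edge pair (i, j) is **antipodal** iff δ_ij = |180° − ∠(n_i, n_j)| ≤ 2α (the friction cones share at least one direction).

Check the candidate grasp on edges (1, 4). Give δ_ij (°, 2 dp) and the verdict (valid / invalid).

δ = 4.74°, valid

α = atan 0.35 = 19.29°;  2α = 38.58°
edge 1: e_1 = (-0.52, -2.67);  n_1 = (-0.9816, +0.1912)
edge 4: e_4 = (+0.22, +2.00);  n_4 = (+0.9940, -0.1093)
∠(n_1, n_4) = 175.26°
δ = |180° − 175.26°| = 4.74°
4.74° ≤ 2α = 38.58°  →  valid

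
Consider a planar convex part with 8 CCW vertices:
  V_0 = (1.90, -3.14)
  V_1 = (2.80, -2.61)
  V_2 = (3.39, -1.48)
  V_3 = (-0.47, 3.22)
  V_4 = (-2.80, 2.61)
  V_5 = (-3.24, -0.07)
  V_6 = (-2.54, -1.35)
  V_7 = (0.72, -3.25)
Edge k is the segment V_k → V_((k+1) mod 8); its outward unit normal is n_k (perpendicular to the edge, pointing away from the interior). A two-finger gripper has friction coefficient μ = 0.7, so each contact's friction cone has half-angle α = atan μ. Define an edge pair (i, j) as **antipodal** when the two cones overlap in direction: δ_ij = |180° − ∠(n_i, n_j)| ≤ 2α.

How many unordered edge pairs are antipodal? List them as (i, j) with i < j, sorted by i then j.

count = 11; pairs: (0,3), (0,4), (1,3), (1,4), (1,5), (2,4), (2,5), (2,6), (2,7), (3,6), (3,7)

α = atan 0.7 = 34.99°;  2α = 69.98°
n_0 = (+0.5074, -0.8617)
n_1 = (+0.8864, -0.4628)
n_2 = (+0.7728, +0.6347)
n_3 = (-0.2533, +0.9674)
n_4 = (-0.9868, +0.1620)
n_5 = (-0.8774, -0.4798)
n_6 = (-0.5035, -0.8640)
n_7 = (+0.0928, -0.9957)
  (0,1): δ = 148.06°  ·
  (0,2): δ = 81.10°  ·
  (0,3): δ = 15.82°  ✓
  (0,4): δ = 50.18°  ✓
  (0,5): δ = 88.18°  ·
  (0,6): δ = 119.27°  ·
  (0,7): δ = 154.83°  ·
  (1,2): δ = 113.03°  ·
  (1,3): δ = 47.76°  ✓
  (1,4): δ = 18.25°  ✓
  (1,5): δ = 56.24°  ✓
  (1,6): δ = 87.34°  ·
  (1,7): δ = 122.90°  ·
  (2,3): δ = 114.72°  ·
  (2,4): δ = 48.72°  ✓
  (2,5): δ = 10.72°  ✓
  (2,6): δ = 20.37°  ✓
  (2,7): δ = 55.93°  ✓
  (3,4): δ = 113.99°  ·
  (3,5): δ = 76.00°  ·
  (3,6): δ = 44.91°  ✓
  (3,7): δ = 9.35°  ✓
  (4,5): δ = 142.00°  ·
  (4,6): δ = 110.91°  ·
  (4,7): δ = 75.35°  ·
  (5,6): δ = 148.91°  ·
  (5,7): δ = 113.35°  ·
  (6,7): δ = 144.44°  ·
antipodal pairs: 11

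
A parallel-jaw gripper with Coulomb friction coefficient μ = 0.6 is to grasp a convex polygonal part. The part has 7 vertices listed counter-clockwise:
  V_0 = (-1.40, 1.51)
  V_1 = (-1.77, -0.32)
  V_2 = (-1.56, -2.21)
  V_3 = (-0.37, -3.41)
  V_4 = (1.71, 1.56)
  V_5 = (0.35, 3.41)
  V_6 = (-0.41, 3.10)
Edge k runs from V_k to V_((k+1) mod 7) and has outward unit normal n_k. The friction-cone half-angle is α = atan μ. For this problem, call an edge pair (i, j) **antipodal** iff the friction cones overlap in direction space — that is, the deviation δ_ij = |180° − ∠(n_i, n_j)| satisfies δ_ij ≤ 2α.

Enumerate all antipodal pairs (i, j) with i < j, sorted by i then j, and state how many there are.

α = atan 0.6 = 30.96°;  2α = 61.93°
n_0 = (-0.9802, +0.1982)
n_1 = (-0.9939, -0.1104)
n_2 = (-0.7101, -0.7041)
n_3 = (+0.9225, -0.3861)
n_4 = (+0.8057, +0.5923)
n_5 = (-0.3777, +0.9259)
n_6 = (-0.8489, +0.5286)
  (0,1): δ = 162.23°  ·
  (0,2): δ = 123.81°  ·
  (0,3): δ = 11.28°  ✓
  (0,4): δ = 47.75°  ✓
  (0,5): δ = 123.62°  ·
  (0,6): δ = 159.52°  ·
  (1,2): δ = 141.58°  ·
  (1,3): δ = 29.05°  ✓
  (1,4): δ = 29.98°  ✓
  (1,5): δ = 105.85°  ·
  (1,6): δ = 141.75°  ·
  (2,3): δ = 67.47°  ·
  (2,4): δ = 8.44°  ✓
  (2,5): δ = 67.43°  ·
  (2,6): δ = 103.33°  ·
  (3,4): δ = 120.97°  ·
  (3,5): δ = 45.10°  ✓
  (3,6): δ = 9.20°  ✓
  (4,5): δ = 104.13°  ·
  (4,6): δ = 68.23°  ·
  (5,6): δ = 144.10°  ·
antipodal pairs: 7

count = 7; pairs: (0,3), (0,4), (1,3), (1,4), (2,4), (3,5), (3,6)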